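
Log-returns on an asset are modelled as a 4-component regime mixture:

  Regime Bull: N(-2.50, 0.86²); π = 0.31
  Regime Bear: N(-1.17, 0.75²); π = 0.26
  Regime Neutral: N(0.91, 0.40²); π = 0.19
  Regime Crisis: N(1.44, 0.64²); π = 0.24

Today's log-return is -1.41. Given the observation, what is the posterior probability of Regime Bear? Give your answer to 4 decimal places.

0.6710

Posterior ∝ prior × likelihood, so P(k | x) ∝ π_k f_k(x); normalise over all components.
Component likelihoods at x = -1.41:
  p_Bull = (1/(0.86·√(2π)))·exp(−(-1.41−-2.50)²/(2·0.86²)) = 0.463886·exp(-0.80320) = 0.207771
  p_Bear = (1/(0.75·√(2π)))·exp(−(-1.41−-1.17)²/(2·0.75²)) = 0.531923·exp(-0.05120) = 0.505374
  p_Neutral = (1/(0.40·√(2π)))·exp(−(-1.41−0.91)²/(2·0.40²)) = 0.997356·exp(-16.82000) = 4.9433e-08
  p_Crisis = (1/(0.64·√(2π)))·exp(−(-1.41−1.44)²/(2·0.64²)) = 0.623347·exp(-9.91516) = 3.08056e-05
Multiply by the mixture weights:
  π_Bull·p_Bull = 0.31 × 0.207771 = 0.0644089
  π_Bear·p_Bear = 0.26 × 0.505374 = 0.131397
  π_Neutral·p_Neutral = 0.19 × 4.9433e-08 = 9.39227e-09
  π_Crisis·p_Crisis = 0.24 × 3.08056e-05 = 7.39336e-06
Evidence: 0.0644089 + 0.131397 + 9.39227e-09 + 7.39336e-06 = 0.195814
Responsibility of Regime Bear: 0.131397 / 0.195814 ≈ 0.6710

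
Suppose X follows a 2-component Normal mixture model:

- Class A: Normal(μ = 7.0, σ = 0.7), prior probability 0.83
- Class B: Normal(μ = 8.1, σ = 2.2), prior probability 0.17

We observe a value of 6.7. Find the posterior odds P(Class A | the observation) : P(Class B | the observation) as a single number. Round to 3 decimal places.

Only the two components matter; the odds are (w_i f_i(x)) / (w_j f_j(x)).
Component likelihoods at x = 6.7:
  L_A = 0.51991
  L_B = 0.148099
Posterior odds = (w_A·L_A) / (w_B·L_B) = (0.83·0.51991) / (0.17·0.148099) = 0.431525 / 0.0251768 ≈ 17.140

17.140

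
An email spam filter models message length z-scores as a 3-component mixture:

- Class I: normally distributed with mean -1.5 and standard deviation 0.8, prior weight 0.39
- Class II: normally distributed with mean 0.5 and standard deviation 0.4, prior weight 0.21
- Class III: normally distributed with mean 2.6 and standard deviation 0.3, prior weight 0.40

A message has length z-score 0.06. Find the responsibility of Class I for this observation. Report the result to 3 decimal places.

0.203

P(component k | x) = π_k·f_k(x) / marginal(x), where marginal(x) = Σ_j π_j·f_j(x).
Component likelihoods at x = 0.06:
  p_I = (1/(0.8·√(2π)))·exp(−(0.06−-1.5)²/(2·0.8²)) = 0.498678·exp(-1.90125) = 0.0744934
  p_II = (1/(0.4·√(2π)))·exp(−(0.06−0.5)²/(2·0.4²)) = 0.997356·exp(-0.60500) = 0.54463
  p_III = (1/(0.3·√(2π)))·exp(−(0.06−2.6)²/(2·0.3²)) = 1.329808·exp(-35.84222) = 3.61168e-16
Prior × likelihood for each component:
  π_I·p_I = 0.39 × 0.0744934 = 0.0290524
  π_II·p_II = 0.21 × 0.54463 = 0.114372
  π_III·p_III = 0.40 × 3.61168e-16 = 1.44467e-16
Evidence: 0.0290524 + 0.114372 + 1.44467e-16 = 0.143425
So the posterior for Class I is 0.0290524 / 0.143425 ≈ 0.203.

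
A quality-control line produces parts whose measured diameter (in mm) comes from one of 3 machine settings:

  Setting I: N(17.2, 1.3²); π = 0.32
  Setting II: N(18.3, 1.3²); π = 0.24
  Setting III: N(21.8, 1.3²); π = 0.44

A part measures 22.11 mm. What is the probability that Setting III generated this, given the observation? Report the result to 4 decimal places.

0.9918

By Bayes' theorem, P(k | x) = π_k f_k(x) / Σ_j π_j f_j(x).
Component likelihoods at x = 22.11 mm:
  f_I = 0.000245092
  f_II = 0.00418601
  f_III = 0.298276
Unnormalised posteriors:
  π_I·f_I = 0.32 × 0.000245092 = 7.84295e-05
  π_II·f_II = 0.24 × 0.00418601 = 0.00100464
  π_III·f_III = 0.44 × 0.298276 = 0.131242
Normaliser: 7.84295e-05 + 0.00100464 + 0.131242 = 0.132325
P(Setting III | x) = 0.131242 / 0.132325 ≈ 0.9918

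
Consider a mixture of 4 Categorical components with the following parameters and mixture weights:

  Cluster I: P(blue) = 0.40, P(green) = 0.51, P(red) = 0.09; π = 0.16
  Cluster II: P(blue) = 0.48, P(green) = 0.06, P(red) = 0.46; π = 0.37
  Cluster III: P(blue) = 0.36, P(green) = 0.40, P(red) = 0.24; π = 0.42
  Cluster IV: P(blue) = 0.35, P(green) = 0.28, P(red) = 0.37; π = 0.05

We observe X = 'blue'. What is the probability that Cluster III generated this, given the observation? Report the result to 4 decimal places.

Posterior ∝ prior × likelihood, so P(k | x) ∝ P(Z=k) f_k(x); normalise over all components.
Categorical probabilities:
  p_I = 0.4
  p_II = 0.48
  p_III = 0.36
  p_IV = 0.35
Unnormalised posteriors:
  P(Z=I)·p_I = 0.16 × 0.4 = 0.064
  P(Z=II)·p_II = 0.37 × 0.48 = 0.1776
  P(Z=III)·p_III = 0.42 × 0.36 = 0.1512
  P(Z=IV)·p_IV = 0.05 × 0.35 = 0.0175
Marginal: 0.064 + 0.1776 + 0.1512 + 0.0175 = 0.4103
P(Cluster III | the observation) = 0.1512 / 0.4103 ≈ 0.3685

0.3685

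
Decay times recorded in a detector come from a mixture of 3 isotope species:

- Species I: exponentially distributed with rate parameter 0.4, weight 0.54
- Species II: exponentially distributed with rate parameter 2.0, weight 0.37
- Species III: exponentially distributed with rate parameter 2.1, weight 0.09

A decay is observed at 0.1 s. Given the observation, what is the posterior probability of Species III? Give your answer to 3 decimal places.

The responsibility of component k is w_k f_k(x) divided by Σ_j w_j f_j(x).
Component likelihoods at x = 0.1 s:
  L_I = 0.384316
  L_II = 1.63746
  L_III = 1.70223
Prior × likelihood for each component:
  w_I·L_I = 0.54 × 0.384316 = 0.207531
  w_II·L_II = 0.37 × 1.63746 = 0.605861
  w_III·L_III = 0.09 × 1.70223 = 0.1532
Normaliser: 0.207531 + 0.605861 + 0.1532 = 0.966592
So the posterior for Species III is 0.1532 / 0.966592 ≈ 0.158.

0.158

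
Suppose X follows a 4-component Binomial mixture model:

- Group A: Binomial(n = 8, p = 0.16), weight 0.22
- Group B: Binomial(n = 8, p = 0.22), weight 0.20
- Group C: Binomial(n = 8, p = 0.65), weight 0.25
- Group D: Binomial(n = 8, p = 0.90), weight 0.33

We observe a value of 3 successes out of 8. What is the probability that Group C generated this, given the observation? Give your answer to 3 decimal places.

0.266

By Bayes' theorem, P(k | x) = w_k f_k(x) / Σ_j w_j f_j(x).
Component likelihoods at x = 3 successes out of 8:
  L_A = C(8,3)·0.16^3·0.84^5 = 56·0.004096·0.418212 = 0.0959278
  L_B = C(8,3)·0.22^3·0.78^5 = 56·0.010648·0.288717 = 0.172159
  L_C = C(8,3)·0.65^3·0.35^5 = 56·0.274625·0.00525219 = 0.0807734
  L_D = C(8,3)·0.90^3·0.10^5 = 56·0.729·1e-05 = 0.00040824
Prior × likelihood for each component:
  w_A·L_A = 0.22 × 0.0959278 = 0.0211041
  w_B·L_B = 0.20 × 0.172159 = 0.0344317
  w_C·L_C = 0.25 × 0.0807734 = 0.0201933
  w_D·L_D = 0.33 × 0.00040824 = 0.000134719
Sum: 0.0211041 + 0.0344317 + 0.0201933 + 0.000134719 = 0.0758639
Responsibility of Group C: 0.0201933 / 0.0758639 ≈ 0.266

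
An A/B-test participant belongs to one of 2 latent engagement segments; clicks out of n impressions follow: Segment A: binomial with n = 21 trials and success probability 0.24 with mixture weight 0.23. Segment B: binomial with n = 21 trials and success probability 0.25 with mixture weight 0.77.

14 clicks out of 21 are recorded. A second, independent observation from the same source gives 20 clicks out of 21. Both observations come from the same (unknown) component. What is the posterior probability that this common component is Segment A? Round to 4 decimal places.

Apply Bayes' rule: the posterior for each component is proportional to its prior times its likelihood at x.
Since both observations come from the same component, the likelihood for component k is f_k(x₁)·f_k(x₂).
  L_A = [3.58226e-05] × [6.4159e-12] = 2.29835e-16
  L_B = [5.78221e-05] × [1.43245e-11] = 8.28275e-16
Weight by the priors:
  π_A·L_A = 0.23 × 2.29835e-16 = 5.28619e-17
  π_B·L_B = 0.77 × 8.28275e-16 = 6.37772e-16
Evidence: 5.28619e-17 + 6.37772e-16 = 6.90634e-16
Responsibility of Segment A: 5.28619e-17 / 6.90634e-16 ≈ 0.0765

0.0765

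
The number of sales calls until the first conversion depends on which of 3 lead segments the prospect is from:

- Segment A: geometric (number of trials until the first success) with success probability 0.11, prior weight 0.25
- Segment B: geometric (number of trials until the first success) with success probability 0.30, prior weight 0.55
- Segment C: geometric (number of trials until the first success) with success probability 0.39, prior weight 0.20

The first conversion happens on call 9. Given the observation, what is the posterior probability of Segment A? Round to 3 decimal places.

By Bayes' theorem, P(k | x) = π_k f_k(x) / Σ_j π_j f_j(x).
Geometric probabilities:
  f_A = 0.0433025
  f_B = 0.0172944
  f_C = 0.00747659
Multiply by the mixture weights:
  π_A·f_A = 0.25 × 0.0433025 = 0.0108256
  π_B·f_B = 0.55 × 0.0172944 = 0.00951192
  π_C·f_C = 0.20 × 0.00747659 = 0.00149532
Normaliser: 0.0108256 + 0.00951192 + 0.00149532 = 0.0218329
Responsibility of Segment A: 0.0108256 / 0.0218329 ≈ 0.496

0.496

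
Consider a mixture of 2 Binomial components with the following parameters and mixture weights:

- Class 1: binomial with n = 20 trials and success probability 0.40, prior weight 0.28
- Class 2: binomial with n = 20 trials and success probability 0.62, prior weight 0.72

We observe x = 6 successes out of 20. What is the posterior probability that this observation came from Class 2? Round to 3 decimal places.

0.056

The responsibility of component k is π_k f_k(x) divided by Σ_j π_j f_j(x).
Evaluate each component's likelihood at the observed value:
  p_1 = 0.124412
  p_2 = 0.00288207
Weight by the priors:
  π_1·p_1 = 0.28 × 0.124412 = 0.0348353
  π_2·p_2 = 0.72 × 0.00288207 = 0.00207509
Marginal: 0.0348353 + 0.00207509 = 0.0369104
Responsibility of Class 2: 0.00207509 / 0.0369104 ≈ 0.056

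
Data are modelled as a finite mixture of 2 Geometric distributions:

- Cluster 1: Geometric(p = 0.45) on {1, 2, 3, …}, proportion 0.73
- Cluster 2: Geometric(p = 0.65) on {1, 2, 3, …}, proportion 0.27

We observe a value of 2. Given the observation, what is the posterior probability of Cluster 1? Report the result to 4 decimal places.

0.7463

Posterior ∝ prior × likelihood, so P(k | x) ∝ w_k f_k(x); normalise over all components.
Component likelihoods at x = 2:
  f_1 = 0.2475
  f_2 = 0.2275
Unnormalised posteriors:
  w_1·f_1 = 0.73 × 0.2475 = 0.180675
  w_2·f_2 = 0.27 × 0.2275 = 0.061425
Marginal: 0.180675 + 0.061425 = 0.2421
So the posterior for Cluster 1 is 0.180675 / 0.2421 ≈ 0.7463.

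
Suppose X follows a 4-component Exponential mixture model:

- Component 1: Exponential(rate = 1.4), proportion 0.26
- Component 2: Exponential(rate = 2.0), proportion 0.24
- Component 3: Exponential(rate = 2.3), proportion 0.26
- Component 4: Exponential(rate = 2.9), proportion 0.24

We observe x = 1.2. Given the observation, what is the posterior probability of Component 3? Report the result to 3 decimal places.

Posterior ∝ prior × likelihood, so P(k | x) ∝ π_k f_k(x); normalise over all components.
Component likelihoods at x = 1.2:
  L_1 = 1.4·e^(−1.4·1.2) = 1.4·e^(−1.6800) = 0.260924
  L_2 = 2.0·e^(−2.0·1.2) = 2.0·e^(−2.4000) = 0.181436
  L_3 = 2.3·e^(−2.3·1.2) = 2.3·e^(−2.7600) = 0.145571
  L_4 = 2.9·e^(−2.9·1.2) = 2.9·e^(−3.4800) = 0.0893415
Prior × likelihood for each component:
  π_1·L_1 = 0.26 × 0.260924 = 0.0678401
  π_2·L_2 = 0.24 × 0.181436 = 0.0435446
  π_3·L_3 = 0.26 × 0.145571 = 0.0378485
  π_4·L_4 = 0.24 × 0.0893415 = 0.021442
Denominator: 0.0678401 + 0.0435446 + 0.0378485 + 0.021442 = 0.170675
P(Component 3 | x) = 0.0378485 / 0.170675 ≈ 0.222

0.222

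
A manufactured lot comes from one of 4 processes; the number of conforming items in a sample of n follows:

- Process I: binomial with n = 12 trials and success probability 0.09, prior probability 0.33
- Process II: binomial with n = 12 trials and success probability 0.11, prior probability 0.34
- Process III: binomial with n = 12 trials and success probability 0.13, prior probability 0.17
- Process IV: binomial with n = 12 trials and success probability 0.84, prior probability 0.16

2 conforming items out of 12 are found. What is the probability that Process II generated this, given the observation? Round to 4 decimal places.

0.4223

By Bayes' theorem, P(k | x) = π_k f_k(x) / Σ_j π_j f_j(x).
Binomial probabilities:
  L_I = 0.208182
  L_II = 0.249017
  L_III = 0.277091
  L_IV = 5.12038e-07
Weight by the priors:
  π_I·L_I = 0.33 × 0.208182 = 0.0687
  π_II·L_II = 0.34 × 0.249017 = 0.0846659
  π_III·L_III = 0.17 × 0.277091 = 0.0471056
  π_IV·L_IV = 0.16 × 5.12038e-07 = 8.19261e-08
Normaliser: 0.0687 + 0.0846659 + 0.0471056 + 8.19261e-08 = 0.200471
Responsibility of Process II: 0.0846659 / 0.200471 ≈ 0.4223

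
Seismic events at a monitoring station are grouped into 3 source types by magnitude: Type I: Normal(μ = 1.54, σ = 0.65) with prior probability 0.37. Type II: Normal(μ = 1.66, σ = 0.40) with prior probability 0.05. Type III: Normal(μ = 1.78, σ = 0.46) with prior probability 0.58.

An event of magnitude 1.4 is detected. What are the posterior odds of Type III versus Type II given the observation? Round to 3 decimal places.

8.858

Posterior odds = (π_i f_i(x)) / (π_j f_j(x)); the normalising sum cancels.
Component likelihoods at x = 1.4:
  f_I = (1/(0.65·√(2π)))·exp(−(1.4−1.54)²/(2·0.65²)) = 0.613757·exp(-0.02320) = 0.599685
  f_II = (1/(0.40·√(2π)))·exp(−(1.4−1.66)²/(2·0.40²)) = 0.997356·exp(-0.21125) = 0.807431
  f_III = (1/(0.46·√(2π)))·exp(−(1.4−1.78)²/(2·0.46²)) = 0.867266·exp(-0.34121) = 0.616548
Odds = (0.58/0.05) × (0.616548/0.807431) = 11.6 × 0.763592 ≈ 8.858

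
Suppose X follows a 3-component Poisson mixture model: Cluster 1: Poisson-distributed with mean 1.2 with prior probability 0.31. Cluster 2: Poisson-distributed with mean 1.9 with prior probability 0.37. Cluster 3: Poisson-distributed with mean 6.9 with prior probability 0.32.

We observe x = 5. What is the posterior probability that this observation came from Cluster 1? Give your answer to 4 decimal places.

0.0350

The responsibility of component k is π_k f_k(x) divided by Σ_j π_j f_j(x).
Evaluate each component's likelihood at the observed value:
  f_1 = 0.00624556
  f_2 = 0.0308622
  f_3 = 0.131351
Weight by the priors:
  π_1·f_1 = 0.31 × 0.00624556 = 0.00193612
  π_2·f_2 = 0.37 × 0.0308622 = 0.011419
  π_3·f_3 = 0.32 × 0.131351 = 0.0420322
Evidence: 0.00193612 + 0.011419 + 0.0420322 = 0.0553874
P(Cluster 1 | 5) = 0.00193612 / 0.0553874 ≈ 0.0350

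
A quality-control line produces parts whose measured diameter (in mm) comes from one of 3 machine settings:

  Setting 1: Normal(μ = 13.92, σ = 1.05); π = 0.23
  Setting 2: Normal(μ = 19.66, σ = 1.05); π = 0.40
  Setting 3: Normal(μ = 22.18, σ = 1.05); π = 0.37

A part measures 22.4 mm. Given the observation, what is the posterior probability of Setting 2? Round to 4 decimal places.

By Bayes' theorem, P(k | x) = π_k f_k(x) / Σ_j π_j f_j(x).
Normal densities:
  L_1 = 2.6081e-15
  L_2 = 0.0126192
  L_3 = 0.371696
Prior × likelihood for each component:
  π_1·L_1 = 0.23 × 2.6081e-15 = 5.99863e-16
  π_2·L_2 = 0.40 × 0.0126192 = 0.00504768
  π_3·L_3 = 0.37 × 0.371696 = 0.137528
Denominator: 5.99863e-16 + 0.00504768 + 0.137528 = 0.142575
P(Setting 2 | 22.4 mm) ≈ 0.0354

0.0354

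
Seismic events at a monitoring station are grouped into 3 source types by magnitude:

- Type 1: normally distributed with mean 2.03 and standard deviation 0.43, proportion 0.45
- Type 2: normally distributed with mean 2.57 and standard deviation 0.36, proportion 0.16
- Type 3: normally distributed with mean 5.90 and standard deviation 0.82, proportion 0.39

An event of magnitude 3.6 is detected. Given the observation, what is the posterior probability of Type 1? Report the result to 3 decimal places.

Posterior ∝ prior × likelihood, so P(k | x) ∝ π_k f_k(x); normalise over all components.
Normal densities:
  f_1 = (1/(0.43·√(2π)))·exp(−(3.6−2.03)²/(2·0.43²)) = 0.927773·exp(-6.66549) = 0.0011821
  f_2 = (1/(0.36·√(2π)))·exp(−(3.6−2.57)²/(2·0.36²)) = 1.108173·exp(-4.09298) = 0.0184948
  f_3 = (1/(0.82·√(2π)))·exp(−(3.6−5.90)²/(2·0.82²)) = 0.486515·exp(-3.93367) = 0.00952193
Prior × likelihood for each component:
  π_1·f_1 = 0.45 × 0.0011821 = 0.000531945
  π_2·f_2 = 0.16 × 0.0184948 = 0.00295917
  π_3·f_3 = 0.39 × 0.00952193 = 0.00371355
Marginal: 0.000531945 + 0.00295917 + 0.00371355 = 0.00720466
P(Type 1 | the observation) ≈ 0.074

0.074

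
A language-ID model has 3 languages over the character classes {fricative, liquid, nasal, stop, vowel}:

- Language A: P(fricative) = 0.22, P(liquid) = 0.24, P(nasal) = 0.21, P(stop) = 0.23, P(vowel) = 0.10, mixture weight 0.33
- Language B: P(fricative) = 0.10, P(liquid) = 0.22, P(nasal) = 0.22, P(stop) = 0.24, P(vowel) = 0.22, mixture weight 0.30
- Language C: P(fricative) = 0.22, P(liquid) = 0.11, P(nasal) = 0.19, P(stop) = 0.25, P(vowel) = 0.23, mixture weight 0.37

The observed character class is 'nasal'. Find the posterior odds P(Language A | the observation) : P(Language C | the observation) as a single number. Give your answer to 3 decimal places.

Posterior odds = (w_i f_i(x)) / (w_j f_j(x)); the normalising sum cancels.
Evaluate each component's likelihood at the observed value:
  L_A = P(nasal | comp) = 0.21
  L_B = P(nasal | comp) = 0.22
  L_C = P(nasal | comp) = 0.19
Posterior odds = (w_A·L_A) / (w_C·L_C) = (0.33·0.21) / (0.37·0.19) = 0.0693 / 0.0703 ≈ 0.986

0.986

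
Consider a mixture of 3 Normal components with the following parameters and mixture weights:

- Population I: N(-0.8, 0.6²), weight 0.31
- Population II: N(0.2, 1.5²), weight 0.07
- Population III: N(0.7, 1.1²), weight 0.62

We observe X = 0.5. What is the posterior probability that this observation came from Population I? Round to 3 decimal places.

P(component k | x) = π_k·f_k(x) / marginal(x), where marginal(x) = Σ_j π_j·f_j(x).
Normal densities:
  L_I = (1/(0.6·√(2π)))·exp(−(0.5−-0.8)²/(2·0.6²)) = 0.664904·exp(-2.34722) = 0.0635877
  L_II = (1/(1.5·√(2π)))·exp(−(0.5−0.2)²/(2·1.5²)) = 0.265962·exp(-0.02000) = 0.260695
  L_III = (1/(1.1·√(2π)))·exp(−(0.5−0.7)²/(2·1.1²)) = 0.362675·exp(-0.01653) = 0.356729
Unnormalised posteriors:
  π_I·L_I = 0.31 × 0.0635877 = 0.0197122
  π_II·L_II = 0.07 × 0.260695 = 0.0182487
  π_III·L_III = 0.62 × 0.356729 = 0.221172
Marginal: 0.0197122 + 0.0182487 + 0.221172 = 0.259133
Responsibility of Population I: 0.0197122 / 0.259133 ≈ 0.076

0.076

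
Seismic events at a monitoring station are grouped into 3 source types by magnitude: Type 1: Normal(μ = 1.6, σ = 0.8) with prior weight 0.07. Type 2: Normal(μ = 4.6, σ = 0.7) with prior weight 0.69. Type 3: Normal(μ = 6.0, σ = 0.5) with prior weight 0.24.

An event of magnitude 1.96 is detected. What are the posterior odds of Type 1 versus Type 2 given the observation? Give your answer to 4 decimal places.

98.3821

The posterior odds equal the prior odds times the likelihood ratio: (π_i/π_j)·(f_i(x)/f_j(x)).
Component likelihoods at x = 1.96:
  L_1 = (1/(0.8·√(2π)))·exp(−(1.96−1.6)²/(2·0.8²)) = 0.498678·exp(-0.10125) = 0.450659
  L_2 = (1/(0.7·√(2π)))·exp(−(1.96−4.6)²/(2·0.7²)) = 0.569918·exp(-7.11184) = 0.000464708
  L_3 = (1/(0.5·√(2π)))·exp(−(1.96−6.0)²/(2·0.5²)) = 0.797885·exp(-32.64320) = 5.31103e-15
0.0315461 / 0.000320649 ≈ 98.3821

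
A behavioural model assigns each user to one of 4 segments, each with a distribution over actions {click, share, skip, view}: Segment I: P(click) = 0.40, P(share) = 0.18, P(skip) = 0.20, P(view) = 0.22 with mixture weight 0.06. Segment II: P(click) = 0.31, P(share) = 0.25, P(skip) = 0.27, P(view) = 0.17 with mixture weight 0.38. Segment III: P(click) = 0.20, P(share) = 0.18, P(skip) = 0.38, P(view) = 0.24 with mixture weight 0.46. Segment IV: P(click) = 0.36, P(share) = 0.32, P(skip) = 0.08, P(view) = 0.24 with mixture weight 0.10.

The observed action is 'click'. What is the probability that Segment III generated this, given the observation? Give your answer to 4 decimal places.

0.3410

Posterior ∝ prior × likelihood, so P(k | x) ∝ w_k f_k(x); normalise over all components.
Categorical probabilities:
  L_I = P(click | comp) = 0.40
  L_II = P(click | comp) = 0.31
  L_III = P(click | comp) = 0.20
  L_IV = P(click | comp) = 0.36
Multiply by the mixture weights:
  w_I·L_I = 0.06 × 0.4 = 0.024
  w_II·L_II = 0.38 × 0.31 = 0.1178
  w_III·L_III = 0.46 × 0.2 = 0.092
  w_IV·L_IV = 0.10 × 0.36 = 0.036
Normaliser: 0.024 + 0.1178 + 0.092 + 0.036 = 0.2698
Responsibility of Segment III: 0.092 / 0.2698 ≈ 0.3410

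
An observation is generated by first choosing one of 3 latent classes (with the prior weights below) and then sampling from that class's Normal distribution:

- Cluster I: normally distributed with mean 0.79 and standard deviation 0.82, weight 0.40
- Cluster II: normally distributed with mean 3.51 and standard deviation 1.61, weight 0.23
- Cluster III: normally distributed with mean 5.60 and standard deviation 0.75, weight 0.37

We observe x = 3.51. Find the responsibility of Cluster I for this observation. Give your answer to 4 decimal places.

0.0128

By Bayes' theorem, P(k | x) = P(Z=k) f_k(x) / Σ_j P(Z=j) f_j(x).
Component likelihoods at x = 3.51:
  f_I = (1/(0.82·√(2π)))·exp(−(3.51−0.79)²/(2·0.82²)) = 0.486515·exp(-5.50149) = 0.00198532
  f_II = (1/(1.61·√(2π)))·exp(−(3.51−3.51)²/(2·1.61²)) = 0.247790·exp(-0.00000) = 0.24779
  f_III = (1/(0.75·√(2π)))·exp(−(3.51−5.60)²/(2·0.75²)) = 0.531923·exp(-3.88276) = 0.0109544
Unnormalised posteriors:
  P(Z=I)·f_I = 0.40 × 0.00198532 = 0.000794128
  P(Z=II)·f_II = 0.23 × 0.24779 = 0.0569918
  P(Z=III)·f_III = 0.37 × 0.0109544 = 0.00405314
Denominator: 0.000794128 + 0.0569918 + 0.00405314 = 0.061839
So the posterior for Cluster I is 0.000794128 / 0.061839 ≈ 0.0128.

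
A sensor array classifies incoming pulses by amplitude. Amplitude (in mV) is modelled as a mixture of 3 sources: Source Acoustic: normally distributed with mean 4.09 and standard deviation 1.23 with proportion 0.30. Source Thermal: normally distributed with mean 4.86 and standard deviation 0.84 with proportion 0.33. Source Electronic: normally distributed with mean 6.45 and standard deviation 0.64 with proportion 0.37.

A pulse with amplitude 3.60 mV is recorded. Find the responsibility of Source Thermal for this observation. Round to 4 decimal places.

Posterior ∝ prior × likelihood, so P(k | x) ∝ π_k f_k(x); normalise over all components.
Component likelihoods at x = 3.60 mV:
  L_Acoustic = (1/(1.23·√(2π)))·exp(−(3.60−4.09)²/(2·1.23²)) = 0.324343·exp(-0.07935) = 0.299601
  L_Thermal = (1/(0.84·√(2π)))·exp(−(3.60−4.86)²/(2·0.84²)) = 0.474931·exp(-1.12500) = 0.154188
  L_Electronic = (1/(0.64·√(2π)))·exp(−(3.60−6.45)²/(2·0.64²)) = 0.623347·exp(-9.91516) = 3.08056e-05
Weight by the priors:
  π_Acoustic·L_Acoustic = 0.30 × 0.299601 = 0.0898803
  π_Thermal·L_Thermal = 0.33 × 0.154188 = 0.0508819
  π_Electronic·L_Electronic = 0.37 × 3.08056e-05 = 1.13981e-05
Denominator: 0.0898803 + 0.0508819 + 1.13981e-05 = 0.140774
Responsibility of Source Thermal: 0.0508819 / 0.140774 ≈ 0.3614

0.3614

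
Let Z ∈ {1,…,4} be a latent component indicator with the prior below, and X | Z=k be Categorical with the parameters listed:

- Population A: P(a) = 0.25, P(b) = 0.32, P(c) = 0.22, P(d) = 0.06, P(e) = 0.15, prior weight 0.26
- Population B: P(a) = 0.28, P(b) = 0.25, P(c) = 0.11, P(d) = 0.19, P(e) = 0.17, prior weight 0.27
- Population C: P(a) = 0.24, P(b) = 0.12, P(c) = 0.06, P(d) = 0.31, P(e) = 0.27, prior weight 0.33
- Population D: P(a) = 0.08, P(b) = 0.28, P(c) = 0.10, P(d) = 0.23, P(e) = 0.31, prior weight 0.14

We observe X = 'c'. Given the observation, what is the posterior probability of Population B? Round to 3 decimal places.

The responsibility of component k is w_k f_k(x) divided by Σ_j w_j f_j(x).
Component likelihoods at x = 'c':
  L_A = P(c | comp) = 0.22
  L_B = P(c | comp) = 0.11
  L_C = P(c | comp) = 0.06
  L_D = P(c | comp) = 0.10
Weight by the priors:
  w_A·L_A = 0.26 × 0.22 = 0.0572
  w_B·L_B = 0.27 × 0.11 = 0.0297
  w_C·L_C = 0.33 × 0.06 = 0.0198
  w_D·L_D = 0.14 × 0.1 = 0.014
Evidence: 0.0572 + 0.0297 + 0.0198 + 0.014 = 0.1207
Responsibility of Population B: 0.0297 / 0.1207 ≈ 0.246

0.246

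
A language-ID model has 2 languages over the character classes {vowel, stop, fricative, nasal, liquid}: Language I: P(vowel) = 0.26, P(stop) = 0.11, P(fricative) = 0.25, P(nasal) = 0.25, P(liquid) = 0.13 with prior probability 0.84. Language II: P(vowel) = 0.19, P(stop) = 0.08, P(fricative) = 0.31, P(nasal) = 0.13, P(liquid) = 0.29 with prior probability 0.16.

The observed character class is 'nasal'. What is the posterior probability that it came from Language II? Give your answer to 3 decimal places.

0.090

By Bayes' theorem, P(k | x) = π_k f_k(x) / Σ_j π_j f_j(x).
Categorical probabilities:
  f_I = P(nasal | comp) = 0.25
  f_II = P(nasal | comp) = 0.13
Weight by the priors:
  π_I·f_I = 0.84 × 0.25 = 0.21
  π_II·f_II = 0.16 × 0.13 = 0.0208
Marginal: 0.21 + 0.0208 = 0.2308
So the posterior for Language II is 0.0208 / 0.2308 ≈ 0.090.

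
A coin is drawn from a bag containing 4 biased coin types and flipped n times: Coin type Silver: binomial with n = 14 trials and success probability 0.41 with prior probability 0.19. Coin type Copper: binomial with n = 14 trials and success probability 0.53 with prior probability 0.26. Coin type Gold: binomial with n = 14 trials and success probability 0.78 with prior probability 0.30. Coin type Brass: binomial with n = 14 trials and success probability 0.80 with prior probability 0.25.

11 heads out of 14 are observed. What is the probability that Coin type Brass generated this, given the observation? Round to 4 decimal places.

0.4225

By Bayes' theorem, P(k | x) = π_k f_k(x) / Σ_j π_j f_j(x).
Evaluate each component's likelihood at the observed value:
  f_Silver = C(14,11)·0.41^11·0.59^3 = 364·5.50329e-05·0.205379 = 0.00411415
  f_Copper = C(14,11)·0.53^11·0.47^3 = 364·0.000926904·0.103823 = 0.0350291
  f_Gold = C(14,11)·0.78^11·0.22^3 = 364·0.0650191·0.010648 = 0.252006
  f_Brass = C(14,11)·0.80^11·0.20^3 = 364·0.0858993·0.008 = 0.250139
Multiply by the mixture weights:
  π_Silver·f_Silver = 0.19 × 0.00411415 = 0.000781688
  π_Copper·f_Copper = 0.26 × 0.0350291 = 0.00910758
  π_Gold·f_Gold = 0.30 × 0.252006 = 0.0756017
  π_Brass·f_Brass = 0.25 × 0.250139 = 0.0625347
Denominator: 0.000781688 + 0.00910758 + 0.0756017 + 0.0625347 = 0.148026
Responsibility of Coin type Brass: 0.0625347 / 0.148026 ≈ 0.4225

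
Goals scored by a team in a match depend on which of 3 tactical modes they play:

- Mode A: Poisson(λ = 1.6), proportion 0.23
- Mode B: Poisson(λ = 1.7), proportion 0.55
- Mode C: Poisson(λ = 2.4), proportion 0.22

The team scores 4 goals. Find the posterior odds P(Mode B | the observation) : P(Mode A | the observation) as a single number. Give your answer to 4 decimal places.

2.7575

Posterior odds = (π_i f_i(x)) / (π_j f_j(x)); the normalising sum cancels.
Poisson probabilities:
  p_A = 0.0551312
  p_B = 0.0635746
  p_C = 0.125408
Odds = (0.55/0.23) × (0.0635746/0.0551312) = 2.3913 × 1.15315 ≈ 2.7575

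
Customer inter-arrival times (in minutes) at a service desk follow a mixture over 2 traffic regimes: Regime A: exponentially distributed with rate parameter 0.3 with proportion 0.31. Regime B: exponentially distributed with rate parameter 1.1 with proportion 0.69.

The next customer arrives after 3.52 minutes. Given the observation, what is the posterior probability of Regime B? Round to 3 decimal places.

0.328

The responsibility of component k is π_k f_k(x) divided by Σ_j π_j f_j(x).
Exponential densities:
  p_A = 0.104353
  p_B = 0.0228984
Prior × likelihood for each component:
  π_A·p_A = 0.31 × 0.104353 = 0.0323495
  π_B·p_B = 0.69 × 0.0228984 = 0.0157999
Sum: 0.0323495 + 0.0157999 = 0.0481494
Responsibility of Regime B: 0.0157999 / 0.0481494 ≈ 0.328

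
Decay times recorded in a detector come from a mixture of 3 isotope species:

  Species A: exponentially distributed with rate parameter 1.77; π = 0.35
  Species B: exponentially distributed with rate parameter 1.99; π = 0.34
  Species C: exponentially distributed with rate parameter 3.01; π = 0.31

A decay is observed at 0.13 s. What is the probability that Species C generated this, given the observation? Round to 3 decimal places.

0.383

Apply Bayes' rule: the posterior for each component is proportional to its prior times its likelihood at x.
Evaluate each component's likelihood at the observed value:
  f_A = 1.40618
  f_B = 1.53639
  f_C = 2.03529
Unnormalised posteriors:
  π_A·f_A = 0.35 × 1.40618 = 0.492164
  π_B·f_B = 0.34 × 1.53639 = 0.522372
  π_C·f_C = 0.31 × 2.03529 = 0.630941
Denominator: 0.492164 + 0.522372 + 0.630941 = 1.64548
Responsibility of Species C: 0.630941 / 1.64548 ≈ 0.383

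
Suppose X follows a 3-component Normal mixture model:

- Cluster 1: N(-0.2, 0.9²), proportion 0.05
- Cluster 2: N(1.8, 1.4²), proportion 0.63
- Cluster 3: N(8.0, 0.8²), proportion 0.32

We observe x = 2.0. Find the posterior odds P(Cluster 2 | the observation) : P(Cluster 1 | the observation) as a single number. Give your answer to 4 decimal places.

159.0652

Only the two components matter; the odds are (P(Z=i) f_i(x)) / (P(Z=j) f_j(x)).
Normal densities:
  L_1 = (1/(0.9·√(2π)))·exp(−(2.0−-0.2)²/(2·0.9²)) = 0.443269·exp(-2.98765) = 0.0223432
  L_2 = (1/(1.4·√(2π)))·exp(−(2.0−1.8)²/(2·1.4²)) = 0.284959·exp(-0.01020) = 0.282066
  L_3 = (1/(0.8·√(2π)))·exp(−(2.0−8.0)²/(2·0.8²)) = 0.498678·exp(-28.12500) = 3.0429e-13
0.177701 / 0.00111716 ≈ 159.0652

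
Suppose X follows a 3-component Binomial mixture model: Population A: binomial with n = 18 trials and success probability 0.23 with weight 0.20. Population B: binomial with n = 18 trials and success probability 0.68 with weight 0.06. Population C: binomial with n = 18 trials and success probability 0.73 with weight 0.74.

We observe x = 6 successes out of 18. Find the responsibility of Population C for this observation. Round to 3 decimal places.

P(component k | x) = π_k·f_k(x) / marginal(x), where marginal(x) = Σ_j π_j·f_j(x).
Binomial probabilities:
  L_A = 0.119379
  L_B = 0.00211604
  L_C = 0.000421671
Multiply by the mixture weights:
  π_A·L_A = 0.20 × 0.119379 = 0.0238758
  π_B·L_B = 0.06 × 0.00211604 = 0.000126963
  π_C·L_C = 0.74 × 0.000421671 = 0.000312037
Marginal: 0.0238758 + 0.000126963 + 0.000312037 = 0.0243148
Responsibility of Population C: 0.000312037 / 0.0243148 ≈ 0.013

0.013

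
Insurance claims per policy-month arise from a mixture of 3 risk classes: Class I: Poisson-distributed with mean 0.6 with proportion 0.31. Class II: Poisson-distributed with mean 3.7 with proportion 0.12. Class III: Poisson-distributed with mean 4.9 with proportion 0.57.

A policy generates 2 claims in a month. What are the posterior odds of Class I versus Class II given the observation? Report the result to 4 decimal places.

1.5080

The posterior odds equal the prior odds times the likelihood ratio: (π_i/π_j)·(f_i(x)/f_j(x)).
Component likelihoods at x = 2 claims:
  L_I = e^(−0.6)·0.6^2/2! = 0.0987861
  L_II = e^(−3.7)·3.7^2/2! = 0.169233
  L_III = e^(−4.9)·4.9^2/2! = 0.0893962
0.0306237 / 0.0203079 ≈ 1.5080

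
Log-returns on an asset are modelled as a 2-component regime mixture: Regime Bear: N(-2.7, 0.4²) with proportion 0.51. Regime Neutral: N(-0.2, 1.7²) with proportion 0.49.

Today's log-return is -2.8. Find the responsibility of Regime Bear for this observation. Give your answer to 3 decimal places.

0.932

Posterior ∝ prior × likelihood, so P(k | x) ∝ P(Z=k) f_k(x); normalise over all components.
Evaluate each component's likelihood at the observed value:
  L_Bear = (1/(0.4·√(2π)))·exp(−(-2.8−-2.7)²/(2·0.4²)) = 0.997356·exp(-0.03125) = 0.96667
  L_Neutral = (1/(1.7·√(2π)))·exp(−(-2.8−-0.2)²/(2·1.7²)) = 0.234672·exp(-1.16955) = 0.0728672
Multiply by the mixture weights:
  P(Z=Bear)·L_Bear = 0.51 × 0.96667 = 0.493002
  P(Z=Neutral)·L_Neutral = 0.49 × 0.0728672 = 0.0357049
Evidence: 0.493002 + 0.0357049 = 0.528707
P(Regime Bear | the observation) = 0.493002 / 0.528707 ≈ 0.932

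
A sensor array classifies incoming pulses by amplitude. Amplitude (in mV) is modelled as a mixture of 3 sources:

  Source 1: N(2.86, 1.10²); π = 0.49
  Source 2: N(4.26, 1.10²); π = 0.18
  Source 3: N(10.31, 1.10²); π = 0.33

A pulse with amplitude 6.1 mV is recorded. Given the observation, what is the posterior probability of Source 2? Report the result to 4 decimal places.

P(component k | x) = P(Z=k)·f_k(x) / marginal(x), where marginal(x) = Σ_j P(Z=j)·f_j(x).
Evaluate each component's likelihood at the observed value:
  p_1 = (1/(1.10·√(2π)))·exp(−(6.1−2.86)²/(2·1.10²)) = 0.362675·exp(-4.33785) = 0.00473819
  p_2 = (1/(1.10·√(2π)))·exp(−(6.1−4.26)²/(2·1.10²)) = 0.362675·exp(-1.39901) = 0.0895232
  p_3 = (1/(1.10·√(2π)))·exp(−(6.1−10.31)²/(2·1.10²)) = 0.362675·exp(-7.32401) = 0.000239189
Unnormalised posteriors:
  P(Z=1)·p_1 = 0.49 × 0.00473819 = 0.00232171
  P(Z=2)·p_2 = 0.18 × 0.0895232 = 0.0161142
  P(Z=3)·p_3 = 0.33 × 0.000239189 = 7.89323e-05
Sum: 0.00232171 + 0.0161142 + 7.89323e-05 = 0.0185148
So the posterior for Source 2 is 0.0161142 / 0.0185148 ≈ 0.8703.

0.8703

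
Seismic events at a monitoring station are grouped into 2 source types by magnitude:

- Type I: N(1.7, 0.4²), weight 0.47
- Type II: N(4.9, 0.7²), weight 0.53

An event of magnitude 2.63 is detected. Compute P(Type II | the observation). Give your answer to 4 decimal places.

0.0477

P(component k | x) = π_k·f_k(x) / marginal(x), where marginal(x) = Σ_j π_j·f_j(x).
Component likelihoods at x = 2.63:
  f_I = (1/(0.4·√(2π)))·exp(−(2.63−1.7)²/(2·0.4²)) = 0.997356·exp(-2.70281) = 0.0668396
  f_II = (1/(0.7·√(2π)))·exp(−(2.63−4.9)²/(2·0.7²)) = 0.569918·exp(-5.25806) = 0.00296664
Prior × likelihood for each component:
  π_I·f_I = 0.47 × 0.0668396 = 0.0314146
  π_II·f_II = 0.53 × 0.00296664 = 0.00157232
Evidence: 0.0314146 + 0.00157232 = 0.0329869
So the posterior for Type II is 0.00157232 / 0.0329869 ≈ 0.0477.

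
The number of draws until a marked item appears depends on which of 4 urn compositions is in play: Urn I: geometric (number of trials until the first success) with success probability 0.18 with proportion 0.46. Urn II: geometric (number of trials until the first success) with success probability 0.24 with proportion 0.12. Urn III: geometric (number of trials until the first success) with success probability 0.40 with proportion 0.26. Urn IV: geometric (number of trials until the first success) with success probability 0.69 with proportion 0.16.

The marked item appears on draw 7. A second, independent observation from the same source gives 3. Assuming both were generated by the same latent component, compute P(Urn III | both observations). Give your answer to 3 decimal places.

Posterior ∝ prior × likelihood, so P(k | x) ∝ π_k f_k(x); normalise over all components.
Since both observations come from the same component, the likelihood for component k is f_k(x₁)·f_k(x₂).
  p_I = [0.0547212] × [0.121032] = 0.00662302
  p_II = [0.046248] × [0.138624] = 0.00641108
  p_III = [0.0186624] × [0.144] = 0.00268739
  p_IV = [0.000612378] × [0.066309] = 4.06061e-05
Prior × likelihood for each component:
  π_I·p_I = 0.46 × 0.00662302 = 0.00304659
  π_II·p_II = 0.12 × 0.00641108 = 0.00076933
  π_III·p_III = 0.26 × 0.00268739 = 0.00069872
  π_IV·p_IV = 0.16 × 4.06061e-05 = 6.49698e-06
Evidence: 0.00304659 + 0.00076933 + 0.00069872 + 6.49698e-06 = 0.00452113
So the posterior for Urn III is 0.00069872 / 0.00452113 ≈ 0.155.

0.155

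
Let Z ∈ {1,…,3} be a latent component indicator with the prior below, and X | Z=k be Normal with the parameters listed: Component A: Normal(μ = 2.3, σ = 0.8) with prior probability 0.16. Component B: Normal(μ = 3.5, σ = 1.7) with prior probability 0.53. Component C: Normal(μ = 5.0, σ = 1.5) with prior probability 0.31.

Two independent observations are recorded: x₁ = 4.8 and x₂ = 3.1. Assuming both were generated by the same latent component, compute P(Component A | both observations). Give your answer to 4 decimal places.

0.0059

By Bayes' theorem, P(k | x) = π_k f_k(x) / Σ_j π_j f_j(x).
Since both observations come from the same component, the likelihood for component k is f_k(x₁)·f_k(x₂).
  p_A = [(1/(0.8·√(2π)))·exp(−(4.8−2.3)²/(2·0.8²)) = 0.498678·exp(-4.88281) = 0.00377782] × [0.302463] = 0.00114265
  p_B = [(1/(1.7·√(2π)))·exp(−(4.8−3.5)²/(2·1.7²)) = 0.234672·exp(-0.29239) = 0.175178] × [0.228265] = 0.0399869
  p_C = [(1/(1.5·√(2π)))·exp(−(4.8−5.0)²/(2·1.5²)) = 0.265962·exp(-0.00889) = 0.263608] × [0.119239] = 0.0314323
Unnormalised posteriors:
  π_A·p_A = 0.16 × 0.00114265 = 0.000182824
  π_B·p_B = 0.53 × 0.0399869 = 0.0211931
  π_C·p_C = 0.31 × 0.0314323 = 0.00974402
Sum: 0.000182824 + 0.0211931 + 0.00974402 = 0.0311199
P(Component A | x₁, x₂) ≈ 0.0059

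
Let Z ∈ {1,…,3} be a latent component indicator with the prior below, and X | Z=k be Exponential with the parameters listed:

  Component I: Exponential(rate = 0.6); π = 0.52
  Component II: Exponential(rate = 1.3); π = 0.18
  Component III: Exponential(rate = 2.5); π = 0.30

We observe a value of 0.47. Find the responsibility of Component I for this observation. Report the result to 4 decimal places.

The responsibility of component k is P(Z=k) f_k(x) divided by Σ_j P(Z=j) f_j(x).
Evaluate each component's likelihood at the observed value:
  p_I = 0.452564
  p_II = 0.70565
  p_III = 0.772047
Prior × likelihood for each component:
  P(Z=I)·p_I = 0.52 × 0.452564 = 0.235333
  P(Z=II)·p_II = 0.18 × 0.70565 = 0.127017
  P(Z=III)·p_III = 0.30 × 0.772047 = 0.231614
Normaliser: 0.235333 + 0.127017 + 0.231614 = 0.593965
P(Component I | x) = 0.235333 / 0.593965 ≈ 0.3962

0.3962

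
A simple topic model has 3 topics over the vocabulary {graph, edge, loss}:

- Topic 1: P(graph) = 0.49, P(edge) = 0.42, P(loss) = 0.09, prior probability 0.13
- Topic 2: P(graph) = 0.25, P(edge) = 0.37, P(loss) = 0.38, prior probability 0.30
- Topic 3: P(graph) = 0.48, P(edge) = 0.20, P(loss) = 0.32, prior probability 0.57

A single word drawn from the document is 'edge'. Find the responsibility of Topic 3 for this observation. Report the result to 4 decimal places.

0.4077

The responsibility of component k is w_k f_k(x) divided by Σ_j w_j f_j(x).
Categorical probabilities:
  L_1 = P(edge | comp) = 0.42
  L_2 = P(edge | comp) = 0.37
  L_3 = P(edge | comp) = 0.20
Unnormalised posteriors:
  w_1·L_1 = 0.13 × 0.42 = 0.0546
  w_2·L_2 = 0.30 × 0.37 = 0.111
  w_3·L_3 = 0.57 × 0.2 = 0.114
Evidence: 0.0546 + 0.111 + 0.114 = 0.2796
Responsibility of Topic 3: 0.114 / 0.2796 ≈ 0.4077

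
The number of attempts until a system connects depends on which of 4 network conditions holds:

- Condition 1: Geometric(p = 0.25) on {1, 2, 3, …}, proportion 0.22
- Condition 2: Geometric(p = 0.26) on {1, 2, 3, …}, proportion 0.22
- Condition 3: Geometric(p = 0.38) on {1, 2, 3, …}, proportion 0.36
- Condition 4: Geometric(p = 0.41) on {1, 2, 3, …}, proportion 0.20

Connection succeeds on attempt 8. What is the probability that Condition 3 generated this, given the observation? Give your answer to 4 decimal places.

The responsibility of component k is π_k f_k(x) divided by Σ_j π_j f_j(x).
Component likelihoods at x = 8:
  p_1 = 0.033371
  p_2 = 0.0315933
  p_3 = 0.0133821
  p_4 = 0.0102035
Unnormalised posteriors:
  π_1·p_1 = 0.22 × 0.033371 = 0.00734161
  π_2·p_2 = 0.22 × 0.0315933 = 0.00695053
  π_3·p_3 = 0.36 × 0.0133821 = 0.00481757
  π_4·p_4 = 0.20 × 0.0102035 = 0.00204069
Denominator: 0.00734161 + 0.00695053 + 0.00481757 + 0.00204069 = 0.0211504
P(Condition 3 | x) = 0.00481757 / 0.0211504 ≈ 0.2278

0.2278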